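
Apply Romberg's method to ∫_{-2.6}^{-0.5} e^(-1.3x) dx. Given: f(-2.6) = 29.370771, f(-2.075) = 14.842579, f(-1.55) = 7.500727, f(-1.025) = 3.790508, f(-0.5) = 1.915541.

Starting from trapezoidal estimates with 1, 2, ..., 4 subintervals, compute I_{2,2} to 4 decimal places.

21.1230

I_{0,0} (trapezoid, 1 panel, h=2.1000): 32.850628
I_{1,0} (trapezoid, 2 panels, h=1.0500): 24.301077
I_{2,0} (trapezoid, 4 panels, h=0.5250): 21.932909
I_{1,1} = 24.301077 + (24.301077 − 32.850628)/3 = 21.451227
I_{2,1} = 21.932909 + (21.932909 − 24.301077)/3 = 21.143520
I_{2,2} = 21.143520 + (21.143520 − 21.451227)/15 = 21.123006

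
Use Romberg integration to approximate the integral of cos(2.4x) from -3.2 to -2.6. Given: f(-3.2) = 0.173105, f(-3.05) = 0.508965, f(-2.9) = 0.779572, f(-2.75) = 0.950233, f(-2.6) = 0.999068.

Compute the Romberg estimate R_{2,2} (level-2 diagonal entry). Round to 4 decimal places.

R_{0,0} (trapezoid, 1 panel, h=0.6000): 0.351652
R_{1,0} (trapezoid, 2 panels, h=0.3000): 0.409698
R_{2,0} (trapezoid, 4 panels, h=0.1500): 0.423728
R_{1,1} = 0.409698 + (0.409698 − 0.351652)/3 = 0.429047
R_{2,1} = 0.423728 + (0.423728 − 0.409698)/3 = 0.428405
R_{2,2} = 0.428405 + (0.428405 − 0.429047)/15 = 0.428362

0.4284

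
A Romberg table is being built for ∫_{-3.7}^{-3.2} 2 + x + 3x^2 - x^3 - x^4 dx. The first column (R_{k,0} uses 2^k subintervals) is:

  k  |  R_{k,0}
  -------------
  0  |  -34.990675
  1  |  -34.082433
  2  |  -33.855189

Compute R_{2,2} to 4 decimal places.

-33.7794

Richardson extrapolation on the trapezoidal column (denominator 4−1=3):
R_{1,1} = (4·(-34.082433) − (-34.990675)) / 3 = -33.779686
R_{2,1} = (4·(-33.855189) − (-34.082433)) / 3 = -33.779441
R_{2,2} = (16·(-33.779441) − (-33.779686)) / 15 = -33.779425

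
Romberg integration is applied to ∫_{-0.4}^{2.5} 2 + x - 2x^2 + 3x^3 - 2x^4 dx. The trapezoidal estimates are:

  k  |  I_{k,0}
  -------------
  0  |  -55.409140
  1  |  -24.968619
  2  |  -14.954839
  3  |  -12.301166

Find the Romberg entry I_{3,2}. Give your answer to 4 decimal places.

-11.4033

Richardson extrapolation on the trapezoidal column (denominator 4−1=3):
I_{2,1} = (4·(-14.954839) − (-24.968619)) / 3 = -11.616912
I_{3,1} = (4·(-12.301166) − (-14.954839)) / 3 = -11.416608
I_{3,2} = -11.416608 + (-11.416608 − (-11.616912))/15 = -11.403254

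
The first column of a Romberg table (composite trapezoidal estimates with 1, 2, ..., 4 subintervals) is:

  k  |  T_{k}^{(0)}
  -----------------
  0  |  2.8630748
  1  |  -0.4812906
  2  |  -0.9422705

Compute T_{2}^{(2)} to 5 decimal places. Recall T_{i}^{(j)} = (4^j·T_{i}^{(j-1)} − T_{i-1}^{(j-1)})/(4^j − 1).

Richardson extrapolation on the trapezoidal column (denominator 4−1=3):
T_{1}^{(1)} = (4·(-0.4812906) − 2.8630748) / 3 = -1.5960791
T_{2}^{(1)} = (4·(-0.9422705) − (-0.4812906)) / 3 = -1.0959305
T_{2}^{(2)} = (16·(-1.0959305) − (-1.5960791)) / 15 = -1.0625873

-1.06259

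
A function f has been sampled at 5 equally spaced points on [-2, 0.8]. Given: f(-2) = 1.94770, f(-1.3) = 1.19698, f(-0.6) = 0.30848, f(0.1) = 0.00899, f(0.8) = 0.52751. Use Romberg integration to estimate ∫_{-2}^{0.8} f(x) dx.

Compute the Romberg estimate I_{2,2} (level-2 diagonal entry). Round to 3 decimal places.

I_{0,0} (trapezoid, 1 panel, h=2.8000): 3.46529
I_{1,0} (trapezoid, 2 panels, h=1.4000): 2.16452
I_{2,0} (trapezoid, 4 panels, h=0.7000): 1.92644
I_{1,1} = 2.16452 + (2.16452 − 3.46529)/3 = 1.73093
I_{2,1} = 1.92644 + (1.92644 − 2.16452)/3 = 1.84708
I_{2,2} = 1.84708 + (1.84708 − 1.73093)/15 = 1.85482

1.855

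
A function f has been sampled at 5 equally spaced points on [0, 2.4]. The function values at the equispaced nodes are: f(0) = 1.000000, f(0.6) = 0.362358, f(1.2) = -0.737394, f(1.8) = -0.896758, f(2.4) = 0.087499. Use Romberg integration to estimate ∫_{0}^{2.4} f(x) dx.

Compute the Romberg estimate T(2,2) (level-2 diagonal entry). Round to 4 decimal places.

T(0,0) (trapezoid, 1 panel, h=2.4000): 1.304999
T(1,0) (trapezoid, 2 panels, h=1.2000): -0.232373
T(2,0) (trapezoid, 4 panels, h=0.6000): -0.436827
T(1,1) = -0.232373 + (-0.232373 − 1.304999)/3 = -0.744830
T(2,1) = -0.436827 + (-0.436827 − (-0.232373))/3 = -0.504978
T(2,2) = -0.504978 + (-0.504978 − (-0.744830))/15 = -0.488988

-0.4890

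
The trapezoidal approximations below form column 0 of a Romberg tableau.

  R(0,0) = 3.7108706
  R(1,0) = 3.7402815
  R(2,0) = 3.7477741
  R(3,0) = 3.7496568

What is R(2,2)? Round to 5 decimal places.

Richardson extrapolation on the trapezoidal column (denominator 4−1=3):
R(1,1) = 3.7402815 + (3.7402815 − 3.7108706)/3 = 3.7500851
R(2,1) = 3.7477741 + (3.7477741 − 3.7402815)/3 = 3.7502716
R(2,2) = (16·3.7502716 − 3.7500851) / 15 = 3.7502840

3.75028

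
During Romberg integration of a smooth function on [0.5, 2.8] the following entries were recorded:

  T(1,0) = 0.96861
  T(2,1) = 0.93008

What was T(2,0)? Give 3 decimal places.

From T(2,1) = (4·T(2,0) − T(1,0))/3, solve for T(2,0):
4·T(2,0) = 3·0.93008 + 0.96861 = 3.75885
T(2,0) = 0.93971

0.940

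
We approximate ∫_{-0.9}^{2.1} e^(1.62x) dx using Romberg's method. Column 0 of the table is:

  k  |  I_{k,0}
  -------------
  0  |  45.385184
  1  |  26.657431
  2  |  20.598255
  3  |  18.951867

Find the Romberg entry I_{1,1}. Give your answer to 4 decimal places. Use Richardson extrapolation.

20.4148

I_{1,1} = (4·26.657431 − 45.385184) / 3 = 20.414847
(Column j=1 coincides with Simpson's rule on the same nodes.)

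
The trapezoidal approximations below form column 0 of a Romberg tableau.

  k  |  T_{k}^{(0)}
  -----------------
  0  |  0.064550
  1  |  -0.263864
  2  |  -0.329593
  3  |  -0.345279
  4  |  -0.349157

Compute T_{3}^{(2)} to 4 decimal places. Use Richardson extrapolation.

T_{2}^{(1)} = -0.329593 + (-0.329593 − (-0.263864))/3 = -0.351503
T_{3}^{(1)} = -0.345279 + (-0.345279 − (-0.329593))/3 = -0.350508
T_{3}^{(2)} = (16·(-0.350508) − (-0.351503)) / 15 = -0.350442
(Column j=1 coincides with Simpson's rule on the same nodes.)

-0.3504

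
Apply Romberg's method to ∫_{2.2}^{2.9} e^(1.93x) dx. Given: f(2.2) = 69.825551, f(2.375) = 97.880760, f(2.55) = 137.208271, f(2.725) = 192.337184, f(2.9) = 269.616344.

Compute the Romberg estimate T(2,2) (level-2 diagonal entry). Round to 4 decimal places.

103.5189

T(0,0) (trapezoid, 1 panel, h=0.7000): 118.804663
T(1,0) (trapezoid, 2 panels, h=0.3500): 107.425226
T(2,0) (trapezoid, 4 panels, h=0.1750): 104.500753
T(1,1) = 107.425226 + (107.425226 − 118.804663)/3 = 103.632080
T(2,1) = 104.500753 + (104.500753 − 107.425226)/3 = 103.525929
T(2,2) = 103.525929 + (103.525929 − 103.632080)/15 = 103.518852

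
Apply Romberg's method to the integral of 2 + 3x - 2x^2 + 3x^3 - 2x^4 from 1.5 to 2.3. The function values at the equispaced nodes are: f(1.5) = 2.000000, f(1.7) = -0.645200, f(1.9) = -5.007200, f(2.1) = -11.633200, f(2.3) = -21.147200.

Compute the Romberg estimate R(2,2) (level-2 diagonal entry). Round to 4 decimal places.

R(0,0) (trapezoid, 1 panel, h=0.8000): -7.658880
R(1,0) (trapezoid, 2 panels, h=0.4000): -5.832320
R(2,0) (trapezoid, 4 panels, h=0.2000): -5.371840
R(1,1) = -5.832320 + (-5.832320 − (-7.658880))/3 = -5.223467
R(2,1) = -5.371840 + (-5.371840 − (-5.832320))/3 = -5.218347
R(2,2) = -5.218347 + (-5.218347 − (-5.223467))/15 = -5.218006

-5.2180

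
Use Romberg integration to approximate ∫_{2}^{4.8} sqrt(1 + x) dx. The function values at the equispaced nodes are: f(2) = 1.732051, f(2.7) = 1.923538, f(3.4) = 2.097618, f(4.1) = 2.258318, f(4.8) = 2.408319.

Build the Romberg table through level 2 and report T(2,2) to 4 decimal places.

5.8481

T(0,0) (trapezoid, 1 panel, h=2.8000): 5.796518
T(1,0) (trapezoid, 2 panels, h=1.4000): 5.834924
T(2,0) (trapezoid, 4 panels, h=0.7000): 5.844761
T(1,1) = 5.834924 + (5.834924 − 5.796518)/3 = 5.847726
T(2,1) = 5.844761 + (5.844761 − 5.834924)/3 = 5.848040
T(2,2) = 5.848040 + (5.848040 − 5.847726)/15 = 5.848061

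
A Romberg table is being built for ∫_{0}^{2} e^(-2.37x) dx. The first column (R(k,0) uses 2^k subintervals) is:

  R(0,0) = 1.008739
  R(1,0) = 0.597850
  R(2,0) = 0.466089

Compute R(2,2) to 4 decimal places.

0.4196

Richardson extrapolation on the trapezoidal column (denominator 4−1=3):
R(1,1) = (4·0.597850 − 1.008739) / 3 = 0.460887
R(2,1) = 0.466089 + (0.466089 − 0.597850)/3 = 0.422169
R(2,2) = 0.422169 + (0.422169 − 0.460887)/15 = 0.419588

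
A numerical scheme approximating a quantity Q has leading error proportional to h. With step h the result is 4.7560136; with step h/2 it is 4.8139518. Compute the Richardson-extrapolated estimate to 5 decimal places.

4.87189

The leading error scales as h; refining by a factor of 2 reduces it by 2^1 = 2.
Extrapolated value = (2·A(h/2) − A(h)) / (2 − 1)
= (2·4.8139518 − 4.7560136) / 1
= 4.8718900 / 1 = 4.8718900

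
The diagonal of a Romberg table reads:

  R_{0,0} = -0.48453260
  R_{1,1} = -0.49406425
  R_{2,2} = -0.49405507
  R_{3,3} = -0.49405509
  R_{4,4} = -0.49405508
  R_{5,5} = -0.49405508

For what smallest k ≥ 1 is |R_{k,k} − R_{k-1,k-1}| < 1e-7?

|R_{1,1} − R_{0,0}| = 0.00953165 ≥ 1e-7
|R_{2,2} − R_{1,1}| = 0.00000918 ≥ 1e-7
|R_{3,3} − R_{2,2}| = 0.00000002 < 1e-7

k = 3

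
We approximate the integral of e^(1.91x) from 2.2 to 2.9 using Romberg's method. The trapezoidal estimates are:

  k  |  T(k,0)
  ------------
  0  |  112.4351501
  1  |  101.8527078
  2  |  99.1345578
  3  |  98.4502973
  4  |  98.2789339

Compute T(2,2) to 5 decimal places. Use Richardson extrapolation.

Richardson extrapolation on the trapezoidal column (denominator 4−1=3):
T(1,1) = 101.8527078 + (101.8527078 − 112.4351501)/3 = 98.3252270
T(2,1) = (4·99.1345578 − 101.8527078) / 3 = 98.2285078
T(2,2) = 98.2285078 + (98.2285078 − 98.3252270)/15 = 98.2220599

98.22206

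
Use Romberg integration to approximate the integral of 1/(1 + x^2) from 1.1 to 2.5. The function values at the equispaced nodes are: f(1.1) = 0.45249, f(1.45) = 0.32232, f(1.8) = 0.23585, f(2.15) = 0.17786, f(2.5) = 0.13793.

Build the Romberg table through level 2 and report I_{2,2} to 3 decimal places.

0.357

I_{0,0} (trapezoid, 1 panel, h=1.4000): 0.41329
I_{1,0} (trapezoid, 2 panels, h=0.7000): 0.37174
I_{2,0} (trapezoid, 4 panels, h=0.3500): 0.36093
I_{1,1} = 0.37174 + (0.37174 − 0.41329)/3 = 0.35789
I_{2,1} = 0.36093 + (0.36093 − 0.37174)/3 = 0.35733
I_{2,2} = 0.35733 + (0.35733 − 0.35789)/15 = 0.35729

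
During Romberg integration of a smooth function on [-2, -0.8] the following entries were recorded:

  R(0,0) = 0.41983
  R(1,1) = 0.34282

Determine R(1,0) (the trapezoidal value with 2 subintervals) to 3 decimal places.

0.362

From R(1,1) = (4·R(1,0) − R(0,0))/3, solve for R(1,0):
4·R(1,0) = 3·0.34282 + 0.41983 = 1.44829
R(1,0) = 0.36207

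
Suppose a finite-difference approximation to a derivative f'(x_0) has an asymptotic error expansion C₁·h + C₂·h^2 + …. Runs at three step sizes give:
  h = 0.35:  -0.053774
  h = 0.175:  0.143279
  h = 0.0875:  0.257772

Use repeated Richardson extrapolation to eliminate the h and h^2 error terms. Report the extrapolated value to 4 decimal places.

First eliminate the h term (factor 2^1 = 2):
  B₁ = (2·0.143279 − (-0.053774))/1 = 0.340332
  B₂ = (2·0.257772 − 0.143279)/1 = 0.372265
Then eliminate the h^2 term (factor 2^2 = 4):
  (4·0.372265 − 0.340332)/3 = 0.382909

0.3829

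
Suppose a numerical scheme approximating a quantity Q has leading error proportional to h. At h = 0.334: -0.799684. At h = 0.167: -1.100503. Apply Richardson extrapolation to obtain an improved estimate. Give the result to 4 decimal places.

-1.4013

The leading error scales as h; refining by a factor of 2 reduces it by 2^1 = 2.
Extrapolated value = (2·A(h/2) − A(h)) / (2 − 1)
= (2·(-1.100503) − (-0.799684)) / 1
= -1.401322 / 1 = -1.401322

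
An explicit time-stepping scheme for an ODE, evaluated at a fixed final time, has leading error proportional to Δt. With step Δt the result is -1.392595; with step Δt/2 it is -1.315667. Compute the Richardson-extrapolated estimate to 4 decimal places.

The leading error scales as Δt; refining by a factor of 2 reduces it by 2^1 = 2.
Extrapolated value = (2·A(Δt/2) − A(Δt)) / (2 − 1)
= (2·(-1.315667) − (-1.392595)) / 1
= -1.238739 / 1 = -1.238739

-1.2387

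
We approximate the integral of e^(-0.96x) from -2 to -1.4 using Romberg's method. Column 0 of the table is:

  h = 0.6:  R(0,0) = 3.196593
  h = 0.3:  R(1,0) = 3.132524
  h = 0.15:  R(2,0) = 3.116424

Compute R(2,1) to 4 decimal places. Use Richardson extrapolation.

Richardson extrapolation on the trapezoidal column (denominator 4−1=3):
R(2,1) = (4·3.116424 − 3.132524) / 3 = 3.111057

3.1111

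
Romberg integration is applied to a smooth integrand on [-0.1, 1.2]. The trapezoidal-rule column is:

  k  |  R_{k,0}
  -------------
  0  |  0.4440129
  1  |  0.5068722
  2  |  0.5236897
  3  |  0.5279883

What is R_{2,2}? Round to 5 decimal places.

Richardson extrapolation on the trapezoidal column (denominator 4−1=3):
R_{1,1} = (4·0.5068722 − 0.4440129) / 3 = 0.5278253
R_{2,1} = (4·0.5236897 − 0.5068722) / 3 = 0.5292955
R_{2,2} = (16·0.5292955 − 0.5278253) / 15 = 0.5293935

0.52939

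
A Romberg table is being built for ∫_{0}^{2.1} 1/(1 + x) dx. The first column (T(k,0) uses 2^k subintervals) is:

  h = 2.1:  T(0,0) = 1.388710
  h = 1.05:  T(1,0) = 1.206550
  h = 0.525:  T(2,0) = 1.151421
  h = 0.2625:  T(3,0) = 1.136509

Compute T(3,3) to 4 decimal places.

1.1314

Richardson extrapolation on the trapezoidal column (denominator 4−1=3):
T(1,1) = 1.206550 + (1.206550 − 1.388710)/3 = 1.145830
T(2,1) = 1.151421 + (1.151421 − 1.206550)/3 = 1.133045
T(3,1) = (4·1.136509 − 1.151421) / 3 = 1.131538
T(2,2) = 1.133045 + (1.133045 − 1.145830)/15 = 1.132193
T(3,2) = (16·1.131538 − 1.133045) / 15 = 1.131438
T(3,3) = (64·1.131438 − 1.132193) / 63 = 1.131426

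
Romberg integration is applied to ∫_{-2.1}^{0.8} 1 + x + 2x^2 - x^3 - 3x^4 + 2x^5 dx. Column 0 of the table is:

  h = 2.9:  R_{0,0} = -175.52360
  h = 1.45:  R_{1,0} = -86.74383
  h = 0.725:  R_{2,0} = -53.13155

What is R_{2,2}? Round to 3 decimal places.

R_{1,1} = (4·(-86.74383) − (-175.52360)) / 3 = -57.15057
R_{2,1} = -53.13155 + (-53.13155 − (-86.74383))/3 = -41.92746
R_{2,2} = (16·(-41.92746) − (-57.15057)) / 15 = -40.91259

-40.913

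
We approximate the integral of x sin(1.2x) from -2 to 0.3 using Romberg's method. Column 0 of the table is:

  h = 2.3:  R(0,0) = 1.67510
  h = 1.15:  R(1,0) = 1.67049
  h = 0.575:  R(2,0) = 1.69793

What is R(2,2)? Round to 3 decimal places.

Richardson extrapolation on the trapezoidal column (denominator 4−1=3):
R(1,1) = (4·1.67049 − 1.67510) / 3 = 1.66895
R(2,1) = (4·1.69793 − 1.67049) / 3 = 1.70708
R(2,2) = 1.70708 + (1.70708 − 1.66895)/15 = 1.70962

1.710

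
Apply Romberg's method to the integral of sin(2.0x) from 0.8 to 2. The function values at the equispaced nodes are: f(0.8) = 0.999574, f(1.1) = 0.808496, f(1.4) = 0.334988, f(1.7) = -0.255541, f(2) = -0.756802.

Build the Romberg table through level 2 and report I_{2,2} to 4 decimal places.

I_{0,0} (trapezoid, 1 panel, h=1.2000): 0.145663
I_{1,0} (trapezoid, 2 panels, h=0.6000): 0.273824
I_{2,0} (trapezoid, 4 panels, h=0.3000): 0.302799
I_{1,1} = 0.273824 + (0.273824 − 0.145663)/3 = 0.316544
I_{2,1} = 0.302799 + (0.302799 − 0.273824)/3 = 0.312457
I_{2,2} = 0.312457 + (0.312457 − 0.316544)/15 = 0.312185

0.3122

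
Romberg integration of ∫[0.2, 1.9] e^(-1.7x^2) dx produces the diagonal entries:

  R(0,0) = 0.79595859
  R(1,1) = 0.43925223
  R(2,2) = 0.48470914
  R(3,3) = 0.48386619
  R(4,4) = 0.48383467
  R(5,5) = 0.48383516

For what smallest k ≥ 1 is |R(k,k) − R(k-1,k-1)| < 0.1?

k = 2

|R(1,1) − R(0,0)| = 0.35670636 ≥ 0.1
|R(2,2) − R(1,1)| = 0.04545691 < 0.1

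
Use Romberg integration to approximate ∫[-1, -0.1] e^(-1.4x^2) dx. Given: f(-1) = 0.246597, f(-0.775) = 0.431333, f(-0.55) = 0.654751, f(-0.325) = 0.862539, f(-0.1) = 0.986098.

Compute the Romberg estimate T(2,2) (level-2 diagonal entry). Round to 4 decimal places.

0.5789

T(0,0) (trapezoid, 1 panel, h=0.9000): 0.554713
T(1,0) (trapezoid, 2 panels, h=0.4500): 0.571994
T(2,0) (trapezoid, 4 panels, h=0.2250): 0.577118
T(1,1) = 0.571994 + (0.571994 − 0.554713)/3 = 0.577754
T(2,1) = 0.577118 + (0.577118 − 0.571994)/3 = 0.578826
T(2,2) = 0.578826 + (0.578826 − 0.577754)/15 = 0.578897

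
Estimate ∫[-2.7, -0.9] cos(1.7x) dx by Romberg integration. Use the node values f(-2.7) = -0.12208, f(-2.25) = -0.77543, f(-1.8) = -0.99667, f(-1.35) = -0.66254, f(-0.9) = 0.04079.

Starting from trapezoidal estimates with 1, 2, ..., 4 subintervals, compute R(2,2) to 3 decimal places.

-1.171

R(0,0) (trapezoid, 1 panel, h=1.8000): -0.07316
R(1,0) (trapezoid, 2 panels, h=0.9000): -0.93358
R(2,0) (trapezoid, 4 panels, h=0.4500): -1.11388
R(1,1) = -0.93358 + (-0.93358 − (-0.07316))/3 = -1.22039
R(2,1) = -1.11388 + (-1.11388 − (-0.93358))/3 = -1.17398
R(2,2) = -1.17398 + (-1.17398 − (-1.22039))/15 = -1.17089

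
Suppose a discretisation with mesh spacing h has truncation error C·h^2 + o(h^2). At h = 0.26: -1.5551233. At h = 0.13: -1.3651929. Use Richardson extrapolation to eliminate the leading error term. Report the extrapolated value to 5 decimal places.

The leading error scales as h^2; refining by a factor of 2 reduces it by 2^2 = 4.
Extrapolated value = (4·A(h/2) − A(h)) / (4 − 1)
= (4·(-1.3651929) − (-1.5551233)) / 3
= -3.9056483 / 3 = -1.3018828

-1.30188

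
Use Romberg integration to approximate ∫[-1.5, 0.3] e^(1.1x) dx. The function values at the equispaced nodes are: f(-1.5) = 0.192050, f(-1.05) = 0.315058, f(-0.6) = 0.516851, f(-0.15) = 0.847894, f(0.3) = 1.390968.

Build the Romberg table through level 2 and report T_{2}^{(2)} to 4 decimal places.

1.0900

T_{0}^{(0)} (trapezoid, 1 panel, h=1.8000): 1.424716
T_{1}^{(0)} (trapezoid, 2 panels, h=0.9000): 1.177524
T_{2}^{(0)} (trapezoid, 4 panels, h=0.4500): 1.112090
T_{1}^{(1)} = 1.177524 + (1.177524 − 1.424716)/3 = 1.095127
T_{2}^{(1)} = 1.112090 + (1.112090 − 1.177524)/3 = 1.090279
T_{2}^{(2)} = 1.090279 + (1.090279 − 1.095127)/15 = 1.089956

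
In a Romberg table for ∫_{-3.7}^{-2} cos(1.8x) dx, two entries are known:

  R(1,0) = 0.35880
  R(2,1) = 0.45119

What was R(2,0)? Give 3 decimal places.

0.428

From R(2,1) = (4·R(2,0) − R(1,0))/3, solve for R(2,0):
4·R(2,0) = 3·0.45119 + 0.35880 = 1.71237
R(2,0) = 0.42809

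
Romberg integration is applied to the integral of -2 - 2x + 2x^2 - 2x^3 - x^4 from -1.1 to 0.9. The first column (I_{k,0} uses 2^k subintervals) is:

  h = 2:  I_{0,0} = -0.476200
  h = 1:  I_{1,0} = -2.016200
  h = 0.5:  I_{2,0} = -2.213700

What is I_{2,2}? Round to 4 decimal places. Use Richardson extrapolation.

Richardson extrapolation on the trapezoidal column (denominator 4−1=3):
I_{1,1} = (4·(-2.016200) − (-0.476200)) / 3 = -2.529533
I_{2,1} = (4·(-2.213700) − (-2.016200)) / 3 = -2.279533
I_{2,2} = (16·(-2.279533) − (-2.529533)) / 15 = -2.262866

-2.2629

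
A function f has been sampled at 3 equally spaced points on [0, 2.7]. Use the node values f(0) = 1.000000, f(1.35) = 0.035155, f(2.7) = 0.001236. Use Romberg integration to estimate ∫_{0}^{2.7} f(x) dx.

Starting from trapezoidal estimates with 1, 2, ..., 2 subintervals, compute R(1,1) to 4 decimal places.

R(0,0) (trapezoid, 1 panel, h=2.7000): 1.351669
R(1,0) (trapezoid, 2 panels, h=1.3500): 0.723294
R(1,1) = 0.723294 + (0.723294 − 1.351669)/3 = 0.513836

0.5138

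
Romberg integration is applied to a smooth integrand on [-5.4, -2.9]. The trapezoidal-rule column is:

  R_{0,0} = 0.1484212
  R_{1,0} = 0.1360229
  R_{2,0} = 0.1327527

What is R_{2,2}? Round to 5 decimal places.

0.13165

R_{1,1} = 0.1360229 + (0.1360229 − 0.1484212)/3 = 0.1318901
R_{2,1} = (4·0.1327527 − 0.1360229) / 3 = 0.1316626
R_{2,2} = 0.1316626 + (0.1316626 − 0.1318901)/15 = 0.1316474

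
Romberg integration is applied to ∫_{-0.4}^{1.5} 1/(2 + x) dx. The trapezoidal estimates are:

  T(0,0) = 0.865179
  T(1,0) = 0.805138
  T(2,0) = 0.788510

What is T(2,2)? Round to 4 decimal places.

0.7828

T(1,1) = (4·0.805138 − 0.865179) / 3 = 0.785124
T(2,1) = 0.788510 + (0.788510 − 0.805138)/3 = 0.782967
T(2,2) = 0.782967 + (0.782967 − 0.785124)/15 = 0.782823
(Column j=1 coincides with Simpson's rule on the same nodes.)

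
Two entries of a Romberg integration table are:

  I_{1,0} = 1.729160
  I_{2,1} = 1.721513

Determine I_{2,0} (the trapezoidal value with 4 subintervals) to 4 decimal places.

1.7234

From I_{2,1} = (4·I_{2,0} − I_{1,0})/3, solve for I_{2,0}:
4·I_{2,0} = 3·1.721513 + 1.729160 = 6.893699
I_{2,0} = 1.723425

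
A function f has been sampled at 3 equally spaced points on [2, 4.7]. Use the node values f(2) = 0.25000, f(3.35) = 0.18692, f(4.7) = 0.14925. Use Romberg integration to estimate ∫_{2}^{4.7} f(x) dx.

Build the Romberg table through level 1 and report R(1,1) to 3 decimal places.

R(0,0) (trapezoid, 1 panel, h=2.7000): 0.53899
R(1,0) (trapezoid, 2 panels, h=1.3500): 0.52184
R(1,1) = 0.52184 + (0.52184 − 0.53899)/3 = 0.51612

0.516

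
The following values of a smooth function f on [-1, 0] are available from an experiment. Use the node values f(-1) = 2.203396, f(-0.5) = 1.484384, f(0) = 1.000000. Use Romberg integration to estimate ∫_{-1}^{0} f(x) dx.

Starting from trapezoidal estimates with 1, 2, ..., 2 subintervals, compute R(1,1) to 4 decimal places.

R(0,0) (trapezoid, 1 panel, h=1.0000): 1.601698
R(1,0) (trapezoid, 2 panels, h=0.5000): 1.543041
R(1,1) = 1.543041 + (1.543041 − 1.601698)/3 = 1.523489

1.5235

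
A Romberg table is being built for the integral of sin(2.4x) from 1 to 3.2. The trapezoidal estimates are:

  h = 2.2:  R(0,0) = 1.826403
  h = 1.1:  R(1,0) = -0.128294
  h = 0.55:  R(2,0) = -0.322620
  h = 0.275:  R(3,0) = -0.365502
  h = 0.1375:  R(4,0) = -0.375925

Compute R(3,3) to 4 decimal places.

-0.3796

R(1,1) = -0.128294 + (-0.128294 − 1.826403)/3 = -0.779860
R(2,1) = (4·(-0.322620) − (-0.128294)) / 3 = -0.387395
R(3,1) = (4·(-0.365502) − (-0.322620)) / 3 = -0.379796
R(2,2) = (16·(-0.387395) − (-0.779860)) / 15 = -0.361231
R(3,2) = (16·(-0.379796) − (-0.387395)) / 15 = -0.379289
R(3,3) = -0.379289 + (-0.379289 − (-0.361231))/63 = -0.379576
(Column j=1 coincides with Simpson's rule on the same nodes.)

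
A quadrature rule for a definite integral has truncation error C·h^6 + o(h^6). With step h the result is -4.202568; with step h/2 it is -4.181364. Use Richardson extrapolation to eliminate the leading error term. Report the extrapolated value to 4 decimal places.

-4.1810

The leading error scales as h^6; refining by a factor of 2 reduces it by 2^6 = 64.
Extrapolated value = (64·A(h/2) − A(h)) / (64 − 1)
= (64·(-4.181364) − (-4.202568)) / 63
= -263.404728 / 63 = -4.181027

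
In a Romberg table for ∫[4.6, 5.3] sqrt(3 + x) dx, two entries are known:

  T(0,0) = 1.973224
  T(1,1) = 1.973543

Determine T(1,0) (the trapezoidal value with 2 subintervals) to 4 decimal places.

From T(1,1) = (4·T(1,0) − T(0,0))/3, solve for T(1,0):
4·T(1,0) = 3·1.973543 + 1.973224 = 7.893853
T(1,0) = 1.973463

1.9735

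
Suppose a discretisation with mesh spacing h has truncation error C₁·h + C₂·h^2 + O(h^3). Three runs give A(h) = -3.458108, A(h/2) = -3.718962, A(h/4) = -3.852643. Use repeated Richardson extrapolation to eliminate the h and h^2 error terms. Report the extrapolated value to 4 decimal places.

First eliminate the h term (factor 2^1 = 2):
  B₁ = (2·(-3.718962) − (-3.458108))/1 = -3.979816
  B₂ = (2·(-3.852643) − (-3.718962))/1 = -3.986324
Then eliminate the h^2 term (factor 2^2 = 4):
  (4·(-3.986324) − (-3.979816))/3 = -3.988493

-3.9885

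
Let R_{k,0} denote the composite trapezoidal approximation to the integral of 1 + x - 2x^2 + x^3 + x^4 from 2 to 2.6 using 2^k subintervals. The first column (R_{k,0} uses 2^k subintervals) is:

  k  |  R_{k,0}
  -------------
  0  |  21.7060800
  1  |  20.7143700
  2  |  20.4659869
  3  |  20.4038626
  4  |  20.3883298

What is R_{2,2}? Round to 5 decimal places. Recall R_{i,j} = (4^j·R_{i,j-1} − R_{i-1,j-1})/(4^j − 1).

20.38315

R_{1,1} = 20.7143700 + (20.7143700 − 21.7060800)/3 = 20.3838000
R_{2,1} = (4·20.4659869 − 20.7143700) / 3 = 20.3831925
R_{2,2} = 20.3831925 + (20.3831925 − 20.3838000)/15 = 20.3831520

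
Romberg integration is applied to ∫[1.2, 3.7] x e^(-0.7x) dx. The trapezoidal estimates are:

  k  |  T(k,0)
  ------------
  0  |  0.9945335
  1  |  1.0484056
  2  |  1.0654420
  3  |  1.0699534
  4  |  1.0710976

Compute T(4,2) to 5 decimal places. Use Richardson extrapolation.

1.07148

T(3,1) = 1.0699534 + (1.0699534 − 1.0654420)/3 = 1.0714572
T(4,1) = 1.0710976 + (1.0710976 − 1.0699534)/3 = 1.0714790
T(4,2) = 1.0714790 + (1.0714790 − 1.0714572)/15 = 1.0714805
(Column j=1 coincides with Simpson's rule on the same nodes.)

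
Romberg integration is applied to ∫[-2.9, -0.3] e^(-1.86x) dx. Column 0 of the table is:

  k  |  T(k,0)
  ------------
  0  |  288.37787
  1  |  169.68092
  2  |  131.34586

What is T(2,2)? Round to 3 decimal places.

117.798

T(1,1) = (4·169.68092 − 288.37787) / 3 = 130.11527
T(2,1) = 131.34586 + (131.34586 − 169.68092)/3 = 118.56751
T(2,2) = (16·118.56751 − 130.11527) / 15 = 117.79766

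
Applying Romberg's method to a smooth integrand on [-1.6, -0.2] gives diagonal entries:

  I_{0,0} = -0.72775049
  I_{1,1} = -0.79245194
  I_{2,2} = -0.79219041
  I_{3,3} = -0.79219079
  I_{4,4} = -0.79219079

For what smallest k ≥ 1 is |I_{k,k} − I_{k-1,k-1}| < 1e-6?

k = 3

|I_{1,1} − I_{0,0}| = 0.06470145 ≥ 1e-6
|I_{2,2} − I_{1,1}| = 0.00026153 ≥ 1e-6
|I_{3,3} − I_{2,2}| = 0.00000038 < 1e-6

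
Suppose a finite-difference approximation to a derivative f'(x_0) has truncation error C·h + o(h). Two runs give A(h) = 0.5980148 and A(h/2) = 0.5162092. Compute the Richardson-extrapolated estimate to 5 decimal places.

The leading error scales as h; refining by a factor of 2 reduces it by 2^1 = 2.
Extrapolated value = (2·A(h/2) − A(h)) / (2 − 1)
= (2·0.5162092 − 0.5980148) / 1
= 0.4344036 / 1 = 0.4344036

0.43440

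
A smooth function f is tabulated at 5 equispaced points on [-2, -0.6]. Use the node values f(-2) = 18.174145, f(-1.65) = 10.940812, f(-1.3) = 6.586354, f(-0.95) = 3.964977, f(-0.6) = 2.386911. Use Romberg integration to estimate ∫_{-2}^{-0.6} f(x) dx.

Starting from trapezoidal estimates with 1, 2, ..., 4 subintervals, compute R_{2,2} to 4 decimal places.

R_{0,0} (trapezoid, 1 panel, h=1.4000): 14.392739
R_{1,0} (trapezoid, 2 panels, h=0.7000): 11.806817
R_{2,0} (trapezoid, 4 panels, h=0.3500): 11.120435
R_{1,1} = 11.806817 + (11.806817 − 14.392739)/3 = 10.944843
R_{2,1} = 11.120435 + (11.120435 − 11.806817)/3 = 10.891641
R_{2,2} = 10.891641 + (10.891641 − 10.944843)/15 = 10.888094

10.8881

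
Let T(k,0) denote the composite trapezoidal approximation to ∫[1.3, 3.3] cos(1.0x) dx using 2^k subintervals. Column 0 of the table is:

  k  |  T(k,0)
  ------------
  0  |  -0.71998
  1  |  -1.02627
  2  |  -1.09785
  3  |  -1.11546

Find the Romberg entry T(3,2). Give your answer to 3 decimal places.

Richardson extrapolation on the trapezoidal column (denominator 4−1=3):
T(2,1) = -1.09785 + (-1.09785 − (-1.02627))/3 = -1.12171
T(3,1) = (4·(-1.11546) − (-1.09785)) / 3 = -1.12133
T(3,2) = (16·(-1.12133) − (-1.12171)) / 15 = -1.12130
(Column j=1 coincides with Simpson's rule on the same nodes.)

-1.121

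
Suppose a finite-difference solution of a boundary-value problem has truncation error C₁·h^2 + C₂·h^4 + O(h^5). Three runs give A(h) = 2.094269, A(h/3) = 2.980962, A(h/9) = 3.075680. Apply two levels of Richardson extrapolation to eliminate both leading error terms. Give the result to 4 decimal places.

3.0875

First eliminate the h^2 term (factor 3^2 = 9):
  B₁ = (9·2.980962 − 2.094269)/8 = 3.091799
  B₂ = (9·3.075680 − 2.980962)/8 = 3.087520
Then eliminate the h^4 term (factor 3^4 = 81):
  (81·3.087520 − 3.091799)/80 = 3.087467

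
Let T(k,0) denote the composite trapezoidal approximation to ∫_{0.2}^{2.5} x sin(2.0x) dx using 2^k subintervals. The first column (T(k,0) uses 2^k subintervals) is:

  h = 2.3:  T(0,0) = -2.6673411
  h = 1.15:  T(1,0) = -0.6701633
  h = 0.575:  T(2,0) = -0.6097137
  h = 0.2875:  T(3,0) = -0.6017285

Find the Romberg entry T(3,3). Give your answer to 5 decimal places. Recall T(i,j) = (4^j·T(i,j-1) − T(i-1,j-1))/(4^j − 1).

-0.59924

Richardson extrapolation on the trapezoidal column (denominator 4−1=3):
T(1,1) = -0.6701633 + (-0.6701633 − (-2.6673411))/3 = -0.0044374
T(2,1) = -0.6097137 + (-0.6097137 − (-0.6701633))/3 = -0.5895638
T(3,1) = (4·(-0.6017285) − (-0.6097137)) / 3 = -0.5990668
T(2,2) = (16·(-0.5895638) − (-0.0044374)) / 15 = -0.6285722
T(3,2) = (16·(-0.5990668) − (-0.5895638)) / 15 = -0.5997003
T(3,3) = -0.5997003 + (-0.5997003 − (-0.6285722))/63 = -0.5992420
(Column j=1 coincides with Simpson's rule on the same nodes.)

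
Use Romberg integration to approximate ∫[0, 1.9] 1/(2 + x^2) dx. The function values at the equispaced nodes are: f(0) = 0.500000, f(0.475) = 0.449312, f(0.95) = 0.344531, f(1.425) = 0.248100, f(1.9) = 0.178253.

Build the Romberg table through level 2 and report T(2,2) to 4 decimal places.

T(0,0) (trapezoid, 1 panel, h=1.9000): 0.644340
T(1,0) (trapezoid, 2 panels, h=0.9500): 0.649475
T(2,0) (trapezoid, 4 panels, h=0.4750): 0.656008
T(1,1) = 0.649475 + (0.649475 − 0.644340)/3 = 0.651187
T(2,1) = 0.656008 + (0.656008 − 0.649475)/3 = 0.658186
T(2,2) = 0.658186 + (0.658186 − 0.651187)/15 = 0.658653

0.6587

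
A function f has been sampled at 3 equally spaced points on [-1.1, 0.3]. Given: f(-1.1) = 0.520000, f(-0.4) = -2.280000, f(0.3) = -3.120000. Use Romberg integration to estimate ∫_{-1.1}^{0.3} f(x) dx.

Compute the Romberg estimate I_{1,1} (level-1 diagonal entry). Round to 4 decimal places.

I_{0,0} (trapezoid, 1 panel, h=1.4000): -1.820000
I_{1,0} (trapezoid, 2 panels, h=0.7000): -2.506000
I_{1,1} = -2.506000 + (-2.506000 − (-1.820000))/3 = -2.734667

-2.7347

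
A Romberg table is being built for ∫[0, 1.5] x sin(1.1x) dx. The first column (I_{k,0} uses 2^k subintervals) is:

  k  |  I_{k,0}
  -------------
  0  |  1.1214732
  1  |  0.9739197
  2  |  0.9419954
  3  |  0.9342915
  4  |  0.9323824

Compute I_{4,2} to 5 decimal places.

Richardson extrapolation on the trapezoidal column (denominator 4−1=3):
I_{3,1} = (4·0.9342915 − 0.9419954) / 3 = 0.9317235
I_{4,1} = (4·0.9323824 − 0.9342915) / 3 = 0.9317460
I_{4,2} = 0.9317460 + (0.9317460 − 0.9317235)/15 = 0.9317475
(Column j=1 coincides with Simpson's rule on the same nodes.)

0.93175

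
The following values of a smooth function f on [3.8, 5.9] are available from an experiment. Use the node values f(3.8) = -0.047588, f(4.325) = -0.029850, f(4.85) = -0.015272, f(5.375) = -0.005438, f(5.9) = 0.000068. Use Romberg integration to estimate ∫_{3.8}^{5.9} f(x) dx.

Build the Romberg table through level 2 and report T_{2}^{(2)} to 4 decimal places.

T_{0}^{(0)} (trapezoid, 1 panel, h=2.1000): -0.049896
T_{1}^{(0)} (trapezoid, 2 panels, h=1.0500): -0.040984
T_{2}^{(0)} (trapezoid, 4 panels, h=0.5250): -0.039018
T_{1}^{(1)} = -0.040984 + (-0.040984 − (-0.049896))/3 = -0.038013
T_{2}^{(1)} = -0.039018 + (-0.039018 − (-0.040984))/3 = -0.038363
T_{2}^{(2)} = -0.038363 + (-0.038363 − (-0.038013))/15 = -0.038386

-0.0384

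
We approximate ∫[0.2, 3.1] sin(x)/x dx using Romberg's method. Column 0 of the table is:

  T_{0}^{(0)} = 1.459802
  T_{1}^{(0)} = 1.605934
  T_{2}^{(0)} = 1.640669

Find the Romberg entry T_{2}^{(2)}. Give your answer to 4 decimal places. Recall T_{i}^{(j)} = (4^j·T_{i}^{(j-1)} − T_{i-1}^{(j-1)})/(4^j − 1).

1.6521

Richardson extrapolation on the trapezoidal column (denominator 4−1=3):
T_{1}^{(1)} = (4·1.605934 − 1.459802) / 3 = 1.654645
T_{2}^{(1)} = 1.640669 + (1.640669 − 1.605934)/3 = 1.652247
T_{2}^{(2)} = (16·1.652247 − 1.654645) / 15 = 1.652087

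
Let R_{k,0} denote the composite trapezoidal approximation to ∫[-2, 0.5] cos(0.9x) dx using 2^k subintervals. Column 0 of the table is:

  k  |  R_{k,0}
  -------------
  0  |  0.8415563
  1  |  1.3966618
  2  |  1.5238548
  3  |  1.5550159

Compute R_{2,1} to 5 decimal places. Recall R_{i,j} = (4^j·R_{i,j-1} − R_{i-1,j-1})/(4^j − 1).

1.56625

R_{2,1} = 1.5238548 + (1.5238548 − 1.3966618)/3 = 1.5662525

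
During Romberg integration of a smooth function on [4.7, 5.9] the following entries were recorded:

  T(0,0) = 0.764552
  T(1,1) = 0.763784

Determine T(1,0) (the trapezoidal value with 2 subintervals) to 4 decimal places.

From T(1,1) = (4·T(1,0) − T(0,0))/3, solve for T(1,0):
4·T(1,0) = 3·0.763784 + 0.764552 = 3.055904
T(1,0) = 0.763976

0.7640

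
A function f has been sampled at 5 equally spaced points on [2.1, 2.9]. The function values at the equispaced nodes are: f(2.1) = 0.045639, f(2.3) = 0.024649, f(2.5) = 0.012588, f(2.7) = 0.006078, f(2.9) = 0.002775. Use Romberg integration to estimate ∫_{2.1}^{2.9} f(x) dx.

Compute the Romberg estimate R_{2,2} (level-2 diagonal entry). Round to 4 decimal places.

R_{0,0} (trapezoid, 1 panel, h=0.8000): 0.019366
R_{1,0} (trapezoid, 2 panels, h=0.4000): 0.014718
R_{2,0} (trapezoid, 4 panels, h=0.2000): 0.013504
R_{1,1} = 0.014718 + (0.014718 − 0.019366)/3 = 0.013169
R_{2,1} = 0.013504 + (0.013504 − 0.014718)/3 = 0.013099
R_{2,2} = 0.013099 + (0.013099 − 0.013169)/15 = 0.013094

0.0131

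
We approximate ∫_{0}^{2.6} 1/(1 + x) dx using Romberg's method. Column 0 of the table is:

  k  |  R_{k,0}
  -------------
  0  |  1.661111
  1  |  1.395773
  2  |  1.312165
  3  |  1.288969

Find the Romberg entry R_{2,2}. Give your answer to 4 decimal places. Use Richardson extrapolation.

Richardson extrapolation on the trapezoidal column (denominator 4−1=3):
R_{1,1} = 1.395773 + (1.395773 − 1.661111)/3 = 1.307327
R_{2,1} = 1.312165 + (1.312165 − 1.395773)/3 = 1.284296
R_{2,2} = 1.284296 + (1.284296 − 1.307327)/15 = 1.282761

1.2828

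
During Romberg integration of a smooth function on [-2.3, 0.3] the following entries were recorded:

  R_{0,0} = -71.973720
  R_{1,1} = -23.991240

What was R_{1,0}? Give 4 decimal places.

-35.9869

From R_{1,1} = (4·R_{1,0} − R_{0,0})/3, solve for R_{1,0}:
4·R_{1,0} = 3·(-23.991240) + (-71.973720) = -143.947440
R_{1,0} = -35.986860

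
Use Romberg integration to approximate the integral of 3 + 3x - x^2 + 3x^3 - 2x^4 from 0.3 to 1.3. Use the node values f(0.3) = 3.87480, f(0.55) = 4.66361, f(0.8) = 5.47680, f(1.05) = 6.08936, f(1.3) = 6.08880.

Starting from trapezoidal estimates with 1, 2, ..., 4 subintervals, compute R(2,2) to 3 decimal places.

5.328

R(0,0) (trapezoid, 1 panel, h=1.0000): 4.98180
R(1,0) (trapezoid, 2 panels, h=0.5000): 5.22930
R(2,0) (trapezoid, 4 panels, h=0.2500): 5.30289
R(1,1) = 5.22930 + (5.22930 − 4.98180)/3 = 5.31180
R(2,1) = 5.30289 + (5.30289 − 5.22930)/3 = 5.32742
R(2,2) = 5.32742 + (5.32742 − 5.31180)/15 = 5.32846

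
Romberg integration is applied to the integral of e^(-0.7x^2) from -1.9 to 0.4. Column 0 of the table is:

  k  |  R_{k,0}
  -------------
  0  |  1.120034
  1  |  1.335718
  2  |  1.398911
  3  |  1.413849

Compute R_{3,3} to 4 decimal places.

1.4187

Richardson extrapolation on the trapezoidal column (denominator 4−1=3):
R_{1,1} = (4·1.335718 − 1.120034) / 3 = 1.407613
R_{2,1} = (4·1.398911 − 1.335718) / 3 = 1.419975
R_{3,1} = (4·1.413849 − 1.398911) / 3 = 1.418828
R_{2,2} = (16·1.419975 − 1.407613) / 15 = 1.420799
R_{3,2} = 1.418828 + (1.418828 − 1.419975)/15 = 1.418752
R_{3,3} = 1.418752 + (1.418752 − 1.420799)/63 = 1.418720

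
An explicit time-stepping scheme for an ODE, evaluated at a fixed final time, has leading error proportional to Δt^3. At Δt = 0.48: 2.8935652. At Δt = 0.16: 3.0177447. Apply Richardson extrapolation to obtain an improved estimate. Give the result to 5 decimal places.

The leading error scales as Δt^3; refining by a factor of 3 reduces it by 3^3 = 27.
Extrapolated value = (27·A(Δt/3) − A(Δt)) / (27 − 1)
= (27·3.0177447 − 2.8935652) / 26
= 78.5855417 / 26 = 3.0225208

3.02252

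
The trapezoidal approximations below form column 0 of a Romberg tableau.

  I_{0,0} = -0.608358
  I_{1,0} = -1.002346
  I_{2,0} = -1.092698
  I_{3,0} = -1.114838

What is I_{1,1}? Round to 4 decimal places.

Richardson extrapolation on the trapezoidal column (denominator 4−1=3):
I_{1,1} = -1.002346 + (-1.002346 − (-0.608358))/3 = -1.133675

-1.1337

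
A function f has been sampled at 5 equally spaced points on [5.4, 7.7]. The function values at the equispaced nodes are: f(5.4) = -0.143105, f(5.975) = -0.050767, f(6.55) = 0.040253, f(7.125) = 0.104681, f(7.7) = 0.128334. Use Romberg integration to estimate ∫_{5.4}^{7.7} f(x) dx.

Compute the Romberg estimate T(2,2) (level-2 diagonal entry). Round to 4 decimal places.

0.0538

T(0,0) (trapezoid, 1 panel, h=2.3000): -0.016987
T(1,0) (trapezoid, 2 panels, h=1.1500): 0.037798
T(2,0) (trapezoid, 4 panels, h=0.5750): 0.049899
T(1,1) = 0.037798 + (0.037798 − (-0.016987))/3 = 0.056060
T(2,1) = 0.049899 + (0.049899 − 0.037798)/3 = 0.053933
T(2,2) = 0.053933 + (0.053933 − 0.056060)/15 = 0.053791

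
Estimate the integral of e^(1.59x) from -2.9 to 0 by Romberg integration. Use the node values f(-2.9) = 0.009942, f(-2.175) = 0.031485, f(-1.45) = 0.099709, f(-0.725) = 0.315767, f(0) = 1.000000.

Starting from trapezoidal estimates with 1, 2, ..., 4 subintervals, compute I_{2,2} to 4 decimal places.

I_{0,0} (trapezoid, 1 panel, h=2.9000): 1.464416
I_{1,0} (trapezoid, 2 panels, h=1.4500): 0.876786
I_{2,0} (trapezoid, 4 panels, h=0.7250): 0.690151
I_{1,1} = 0.876786 + (0.876786 − 1.464416)/3 = 0.680909
I_{2,1} = 0.690151 + (0.690151 − 0.876786)/3 = 0.627939
I_{2,2} = 0.627939 + (0.627939 − 0.680909)/15 = 0.624408

0.6244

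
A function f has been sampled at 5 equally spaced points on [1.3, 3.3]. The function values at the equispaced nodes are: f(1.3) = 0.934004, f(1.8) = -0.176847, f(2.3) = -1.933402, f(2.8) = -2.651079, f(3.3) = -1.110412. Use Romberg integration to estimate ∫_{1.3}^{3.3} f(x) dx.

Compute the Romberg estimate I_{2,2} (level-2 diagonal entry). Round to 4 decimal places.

-2.5540

I_{0,0} (trapezoid, 1 panel, h=2.0000): -0.176408
I_{1,0} (trapezoid, 2 panels, h=1.0000): -2.021606
I_{2,0} (trapezoid, 4 panels, h=0.5000): -2.424766
I_{1,1} = -2.021606 + (-2.021606 − (-0.176408))/3 = -2.636672
I_{2,1} = -2.424766 + (-2.424766 − (-2.021606))/3 = -2.559153
I_{2,2} = -2.559153 + (-2.559153 − (-2.636672))/15 = -2.553985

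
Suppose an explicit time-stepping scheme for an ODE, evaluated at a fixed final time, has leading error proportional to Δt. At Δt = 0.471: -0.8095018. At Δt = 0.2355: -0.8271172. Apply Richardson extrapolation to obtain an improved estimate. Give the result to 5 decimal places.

The leading error scales as Δt; refining by a factor of 2 reduces it by 2^1 = 2.
Extrapolated value = (2·A(Δt/2) − A(Δt)) / (2 − 1)
= (2·(-0.8271172) − (-0.8095018)) / 1
= -0.8447326 / 1 = -0.8447326

-0.84473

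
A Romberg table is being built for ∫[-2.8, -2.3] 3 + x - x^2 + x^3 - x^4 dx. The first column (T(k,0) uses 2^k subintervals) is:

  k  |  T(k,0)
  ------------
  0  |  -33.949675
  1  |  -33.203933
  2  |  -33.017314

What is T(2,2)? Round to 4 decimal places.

Richardson extrapolation on the trapezoidal column (denominator 4−1=3):
T(1,1) = (4·(-33.203933) − (-33.949675)) / 3 = -32.955352
T(2,1) = (4·(-33.017314) − (-33.203933)) / 3 = -32.955108
T(2,2) = (16·(-32.955108) − (-32.955352)) / 15 = -32.955092

-32.9551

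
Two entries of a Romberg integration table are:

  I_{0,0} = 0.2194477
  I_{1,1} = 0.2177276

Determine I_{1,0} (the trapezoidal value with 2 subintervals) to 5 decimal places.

From I_{1,1} = (4·I_{1,0} − I_{0,0})/3, solve for I_{1,0}:
4·I_{1,0} = 3·0.2177276 + 0.2194477 = 0.8726305
I_{1,0} = 0.2181576

0.21816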